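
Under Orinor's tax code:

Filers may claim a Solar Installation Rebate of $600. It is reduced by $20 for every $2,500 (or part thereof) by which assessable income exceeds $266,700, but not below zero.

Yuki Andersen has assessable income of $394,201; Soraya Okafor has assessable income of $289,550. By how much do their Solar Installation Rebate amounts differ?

$400

Yuki ($394,201): Solar Installation Rebate: income exceeds $266,700 by $127,501 → 52 increments × $20 = $1,040 ≥ base, so the credit is $0.
Soraya ($289,550): Solar Installation Rebate: income exceeds $266,700 by $22,850, which is 10 full-or-partial $2,500 increments; reduction = 10 × $20 = $200, leaving $400.
Difference: |$0 − $400| = $400.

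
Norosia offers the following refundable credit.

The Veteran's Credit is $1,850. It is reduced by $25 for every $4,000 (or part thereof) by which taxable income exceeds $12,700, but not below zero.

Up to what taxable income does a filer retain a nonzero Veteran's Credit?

After 73 increments the reduction is 73 × $25 = $1,825, leaving $25; one more increment wipes it out. Increment 73 ends at excess 73 × $4,000 = $292,000, so the highest qualifying income is $12,700 + $292,000 = $304,700.

$304,700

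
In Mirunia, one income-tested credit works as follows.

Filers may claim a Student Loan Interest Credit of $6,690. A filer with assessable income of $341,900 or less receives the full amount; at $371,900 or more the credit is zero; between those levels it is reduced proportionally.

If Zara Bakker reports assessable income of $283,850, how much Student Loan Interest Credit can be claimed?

$6,690

Student Loan Interest Credit: $283,850 is at or below the $341,900 threshold, so the full $6,690 applies.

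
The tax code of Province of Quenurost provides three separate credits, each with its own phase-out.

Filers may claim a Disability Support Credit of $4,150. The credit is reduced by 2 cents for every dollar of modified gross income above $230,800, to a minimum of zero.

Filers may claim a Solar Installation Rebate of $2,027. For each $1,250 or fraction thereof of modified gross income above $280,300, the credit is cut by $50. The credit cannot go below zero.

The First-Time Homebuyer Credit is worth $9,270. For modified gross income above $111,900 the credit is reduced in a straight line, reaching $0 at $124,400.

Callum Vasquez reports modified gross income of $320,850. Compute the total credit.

Disability Support Credit: 2% of the $90,050 excess over $230,800 is $1,801; credit = $4,150 − $1,801 = $2,349.
Solar Installation Rebate: income exceeds $280,300 by $40,550, which is 33 full-or-partial $1,250 increments; reduction = 33 × $50 = $1,650, leaving $377.
First-Time Homebuyer Credit: $320,850 is at or above $124,400, so the credit is $0.
Total: $2,349 + $377 + $0 = $2,726.

$2,726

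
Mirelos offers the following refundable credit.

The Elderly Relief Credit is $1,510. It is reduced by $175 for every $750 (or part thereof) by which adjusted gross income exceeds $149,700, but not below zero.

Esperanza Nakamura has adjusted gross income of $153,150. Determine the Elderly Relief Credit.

$635

Elderly Relief Credit: income exceeds $149,700 by $3,450, which is 5 full-or-partial $750 increments; reduction = 5 × $175 = $875, leaving $635.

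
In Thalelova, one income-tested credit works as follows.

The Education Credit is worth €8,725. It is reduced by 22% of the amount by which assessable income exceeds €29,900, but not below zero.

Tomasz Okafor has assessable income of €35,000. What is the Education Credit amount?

Education Credit: 22% of the €5,100 excess over €29,900 is €1,122; credit = €8,725 − €1,122 = €7,603.

€7,603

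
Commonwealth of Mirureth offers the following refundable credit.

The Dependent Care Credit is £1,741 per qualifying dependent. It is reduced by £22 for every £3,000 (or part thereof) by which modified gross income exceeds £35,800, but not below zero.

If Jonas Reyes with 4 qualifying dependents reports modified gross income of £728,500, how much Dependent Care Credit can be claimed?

£1,882

Dependent Care Credit: base = 4 × £1,741 = £6,964. income exceeds £35,800 by £692,700, which is 231 full-or-partial £3,000 increments; reduction = 231 × £22 = £5,082, leaving £1,882.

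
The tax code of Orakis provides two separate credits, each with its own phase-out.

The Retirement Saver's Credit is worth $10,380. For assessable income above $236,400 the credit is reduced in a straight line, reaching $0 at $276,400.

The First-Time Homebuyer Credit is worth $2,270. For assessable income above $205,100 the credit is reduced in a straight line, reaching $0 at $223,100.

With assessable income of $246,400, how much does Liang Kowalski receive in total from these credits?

$7,785

Retirement Saver's Credit: $246,400 is $10,000 into a $40,000 phase-out range, leaving 30,000/40,000 of the credit: $10,380 × 30,000/40,000 = $7,785.
First-Time Homebuyer Credit: $246,400 is at or above $223,100, so the credit is $0.
Total: $7,785 + $0 = $7,785.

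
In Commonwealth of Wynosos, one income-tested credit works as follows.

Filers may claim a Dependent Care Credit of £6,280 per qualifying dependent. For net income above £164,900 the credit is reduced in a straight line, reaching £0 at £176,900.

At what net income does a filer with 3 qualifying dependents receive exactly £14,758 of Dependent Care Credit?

£167,500

Full credit = 3 × £6,280 = £18,840.
£14,758 is 14,758/18,840 of the full £18,840, so 4,082/18,840 of the £12,000 range has been used: income = £164,900 + £12,000 × 4,082/18,840 = £167,500.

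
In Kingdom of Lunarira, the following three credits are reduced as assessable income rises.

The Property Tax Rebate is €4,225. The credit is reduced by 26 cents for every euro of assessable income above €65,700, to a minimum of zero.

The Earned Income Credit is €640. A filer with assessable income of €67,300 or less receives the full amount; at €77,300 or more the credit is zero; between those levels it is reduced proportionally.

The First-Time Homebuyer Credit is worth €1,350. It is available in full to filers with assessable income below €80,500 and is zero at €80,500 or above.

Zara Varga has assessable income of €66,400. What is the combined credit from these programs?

Property Tax Rebate: 26% of the €700 excess over €65,700 is €182; credit = €4,225 − €182 = €4,043.
Earned Income Credit: €66,400 is at or below the €67,300 threshold, so the full €640 applies.
First-Time Homebuyer Credit: €66,400 is below the €80,500 cutoff, so the full €1,350 applies.
Total: €4,043 + €640 + €1,350 = €6,033.

€6,033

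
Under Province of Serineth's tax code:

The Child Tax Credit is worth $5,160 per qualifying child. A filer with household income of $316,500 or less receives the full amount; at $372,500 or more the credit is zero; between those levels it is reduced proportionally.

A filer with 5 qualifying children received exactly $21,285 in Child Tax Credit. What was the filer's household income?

$326,300

Full credit = 5 × $5,160 = $25,800.
$21,285 is 21,285/25,800 of the full $25,800, so 4,515/25,800 of the $56,000 range has been used: income = $316,500 + $56,000 × 4,515/25,800 = $326,300.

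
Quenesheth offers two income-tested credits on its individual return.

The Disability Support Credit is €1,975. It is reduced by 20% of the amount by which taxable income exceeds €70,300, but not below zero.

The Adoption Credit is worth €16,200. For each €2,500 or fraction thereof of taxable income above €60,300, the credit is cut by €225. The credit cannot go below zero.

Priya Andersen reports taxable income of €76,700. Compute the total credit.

Disability Support Credit: 20% of the €6,400 excess over €70,300 is €1,280; credit = €1,975 − €1,280 = €695.
Adoption Credit: income exceeds €60,300 by €16,400, which is 7 full-or-partial €2,500 increments; reduction = 7 × €225 = €1,575, leaving €14,625.
Total: €695 + €14,625 = €15,320.

€15,320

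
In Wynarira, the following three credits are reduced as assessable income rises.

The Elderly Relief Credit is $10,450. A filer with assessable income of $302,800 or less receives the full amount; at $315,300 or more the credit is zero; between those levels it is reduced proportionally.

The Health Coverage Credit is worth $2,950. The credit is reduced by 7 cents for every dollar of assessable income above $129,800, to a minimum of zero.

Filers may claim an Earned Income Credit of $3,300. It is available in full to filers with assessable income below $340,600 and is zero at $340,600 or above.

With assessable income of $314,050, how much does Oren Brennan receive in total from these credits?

Elderly Relief Credit: $314,050 is $11,250 into a $12,500 phase-out range, leaving 1,250/12,500 of the credit: $10,450 × 1,250/12,500 = $1,045.
Health Coverage Credit: 7% of the $184,250 excess over $129,800 is $12,897.50 ≥ base, so the credit is $0.
Earned Income Credit: $314,050 is below the $340,600 cutoff, so the full $3,300 applies.
Total: $1,045 + $0 + $3,300 = $4,345.

$4,345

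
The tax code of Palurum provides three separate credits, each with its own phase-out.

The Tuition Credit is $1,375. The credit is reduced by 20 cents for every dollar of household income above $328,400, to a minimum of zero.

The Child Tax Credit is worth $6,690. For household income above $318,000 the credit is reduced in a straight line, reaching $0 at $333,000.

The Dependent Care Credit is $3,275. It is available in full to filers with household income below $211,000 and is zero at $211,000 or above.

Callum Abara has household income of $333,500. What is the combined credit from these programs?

Tuition Credit: 20% of the $5,100 excess over $328,400 is $1,020; credit = $1,375 − $1,020 = $355.
Child Tax Credit: $333,500 is at or above $333,000, so the credit is $0.
Dependent Care Credit: $333,500 meets or exceeds the $211,000 cutoff, so the credit is $0.
Total: $355 + $0 + $0 = $355.

$355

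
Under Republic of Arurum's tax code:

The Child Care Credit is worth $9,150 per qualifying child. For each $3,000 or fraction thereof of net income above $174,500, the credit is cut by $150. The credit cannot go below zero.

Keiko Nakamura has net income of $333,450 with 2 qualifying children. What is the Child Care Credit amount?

Child Care Credit: base = 2 × $9,150 = $18,300. income exceeds $174,500 by $158,950, which is 53 full-or-partial $3,000 increments; reduction = 53 × $150 = $7,950, leaving $10,350.

$10,350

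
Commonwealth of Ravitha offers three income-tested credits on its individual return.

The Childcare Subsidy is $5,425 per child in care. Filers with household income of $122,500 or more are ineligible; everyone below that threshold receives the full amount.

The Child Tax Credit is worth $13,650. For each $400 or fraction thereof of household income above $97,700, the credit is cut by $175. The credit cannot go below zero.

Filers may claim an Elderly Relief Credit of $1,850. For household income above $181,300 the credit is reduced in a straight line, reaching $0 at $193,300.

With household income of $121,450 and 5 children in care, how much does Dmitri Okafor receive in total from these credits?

$32,125

Childcare Subsidy: base = 5 × $5,425 = $27,125. $121,450 is below the $122,500 cutoff, so the full $27,125 applies.
Child Tax Credit: income exceeds $97,700 by $23,750, which is 60 full-or-partial $400 increments; reduction = 60 × $175 = $10,500, leaving $3,150.
Elderly Relief Credit: $121,450 is at or below the $181,300 threshold, so the full $1,850 applies.
Total: $27,125 + $3,150 + $1,850 = $32,125.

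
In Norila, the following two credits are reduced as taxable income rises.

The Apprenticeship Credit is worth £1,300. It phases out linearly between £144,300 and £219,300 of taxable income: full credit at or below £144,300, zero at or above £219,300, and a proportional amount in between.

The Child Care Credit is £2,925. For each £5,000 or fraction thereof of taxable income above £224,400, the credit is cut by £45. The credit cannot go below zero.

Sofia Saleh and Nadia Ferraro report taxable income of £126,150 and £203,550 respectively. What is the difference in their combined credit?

£1,027

Sofia (£126,150): Apprenticeship Credit: £126,150 is at or below the £144,300 threshold, so the full £1,300 applies. Child Care Credit: £126,150 is at or below the £224,400 threshold, so the full £2,925 applies. total £1,300 + £2,925 = £4,225
Nadia (£203,550): Apprenticeship Credit: £203,550 is £59,250 into a £75,000 phase-out range, leaving 15,750/75,000 of the credit: £1,300 × 15,750/75,000 = £273. Child Care Credit: £203,550 is at or below the £224,400 threshold, so the full £2,925 applies. total £273 + £2,925 = £3,198
Difference: |£4,225 − £3,198| = £1,027.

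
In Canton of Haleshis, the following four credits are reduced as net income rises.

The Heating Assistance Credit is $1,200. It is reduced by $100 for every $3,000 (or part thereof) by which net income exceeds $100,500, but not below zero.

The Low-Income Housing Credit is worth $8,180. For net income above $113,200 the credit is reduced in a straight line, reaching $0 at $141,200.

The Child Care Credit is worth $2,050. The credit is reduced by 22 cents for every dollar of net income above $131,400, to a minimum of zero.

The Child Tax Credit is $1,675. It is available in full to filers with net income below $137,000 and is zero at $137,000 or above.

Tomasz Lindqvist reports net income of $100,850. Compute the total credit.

Heating Assistance Credit: income exceeds $100,500 by $350, which is 1 full-or-partial $3,000 increment; reduction = 1 × $100 = $100, leaving $1,100.
Low-Income Housing Credit: $100,850 is at or below the $113,200 threshold, so the full $8,180 applies.
Child Care Credit: $100,850 is at or below the $131,400 threshold, so the full $2,050 applies.
Child Tax Credit: $100,850 is below the $137,000 cutoff, so the full $1,675 applies.
Total: $1,100 + $8,180 + $2,050 + $1,675 = $13,005.

$13,005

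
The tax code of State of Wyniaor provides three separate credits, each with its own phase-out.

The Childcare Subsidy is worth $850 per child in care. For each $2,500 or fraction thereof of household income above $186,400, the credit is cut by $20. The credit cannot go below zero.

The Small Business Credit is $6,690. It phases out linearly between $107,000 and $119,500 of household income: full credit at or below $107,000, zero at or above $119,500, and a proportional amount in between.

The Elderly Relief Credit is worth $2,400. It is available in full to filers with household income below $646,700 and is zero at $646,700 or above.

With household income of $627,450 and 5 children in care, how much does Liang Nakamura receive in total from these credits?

$3,110

Childcare Subsidy: base = 5 × $850 = $4,250. income exceeds $186,400 by $441,050, which is 177 full-or-partial $2,500 increments; reduction = 177 × $20 = $3,540, leaving $710.
Small Business Credit: $627,450 is at or above $119,500, so the credit is $0.
Elderly Relief Credit: $627,450 is below the $646,700 cutoff, so the full $2,400 applies.
Total: $710 + $0 + $2,400 = $3,110.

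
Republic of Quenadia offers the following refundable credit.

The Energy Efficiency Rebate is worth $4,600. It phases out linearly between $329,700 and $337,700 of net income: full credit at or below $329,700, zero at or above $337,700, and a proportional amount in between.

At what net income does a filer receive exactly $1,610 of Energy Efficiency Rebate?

$334,900

$1,610 is 1,610/4,600 of the full $4,600, so 2,990/4,600 of the $8,000 range has been used: income = $329,700 + $8,000 × 2,990/4,600 = $334,900.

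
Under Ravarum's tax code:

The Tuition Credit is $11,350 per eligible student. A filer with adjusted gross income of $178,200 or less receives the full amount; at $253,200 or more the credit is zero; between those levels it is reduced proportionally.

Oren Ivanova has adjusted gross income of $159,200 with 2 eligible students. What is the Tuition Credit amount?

$22,700

Tuition Credit: base = 2 × $11,350 = $22,700. $159,200 is at or below the $178,200 threshold, so the full $22,700 applies.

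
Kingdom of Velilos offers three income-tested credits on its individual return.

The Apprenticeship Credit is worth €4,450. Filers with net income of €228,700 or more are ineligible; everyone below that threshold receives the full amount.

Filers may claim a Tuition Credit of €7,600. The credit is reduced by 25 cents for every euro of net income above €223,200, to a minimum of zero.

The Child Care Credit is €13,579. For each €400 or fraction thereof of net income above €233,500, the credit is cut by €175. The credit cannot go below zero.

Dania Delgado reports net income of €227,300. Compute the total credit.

Apprenticeship Credit: €227,300 is below the €228,700 cutoff, so the full €4,450 applies.
Tuition Credit: 25% of the €4,100 excess over €223,200 is €1,025; credit = €7,600 − €1,025 = €6,575.
Child Care Credit: €227,300 is at or below the €233,500 threshold, so the full €13,579 applies.
Total: €4,450 + €6,575 + €13,579 = €24,604.

€24,604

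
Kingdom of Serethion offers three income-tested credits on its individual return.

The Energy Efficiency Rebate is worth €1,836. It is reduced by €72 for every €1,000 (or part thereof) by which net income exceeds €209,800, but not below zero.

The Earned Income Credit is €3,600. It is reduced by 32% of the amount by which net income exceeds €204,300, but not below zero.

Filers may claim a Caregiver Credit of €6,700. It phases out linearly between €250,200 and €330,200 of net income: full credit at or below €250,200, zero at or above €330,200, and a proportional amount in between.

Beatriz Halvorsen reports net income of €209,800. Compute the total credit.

Energy Efficiency Rebate: €209,800 is at or below the €209,800 threshold, so the full €1,836 applies.
Earned Income Credit: 32% of the €5,500 excess over €204,300 is €1,760; credit = €3,600 − €1,760 = €1,840.
Caregiver Credit: €209,800 is at or below the €250,200 threshold, so the full €6,700 applies.
Total: €1,836 + €1,840 + €6,700 = €10,376.

€10,376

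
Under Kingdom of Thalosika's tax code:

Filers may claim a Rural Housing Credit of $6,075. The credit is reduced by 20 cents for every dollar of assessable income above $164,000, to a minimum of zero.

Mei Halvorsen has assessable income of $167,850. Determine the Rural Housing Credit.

Rural Housing Credit: 20% of the $3,850 excess over $164,000 is $770; credit = $6,075 − $770 = $5,305.

$5,305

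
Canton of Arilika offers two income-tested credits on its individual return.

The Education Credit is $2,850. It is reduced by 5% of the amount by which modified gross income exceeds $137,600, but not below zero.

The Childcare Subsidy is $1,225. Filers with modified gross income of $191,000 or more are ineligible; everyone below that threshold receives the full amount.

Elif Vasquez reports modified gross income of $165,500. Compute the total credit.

Education Credit: 5% of the $27,900 excess over $137,600 is $1,395; credit = $2,850 − $1,395 = $1,455.
Childcare Subsidy: $165,500 is below the $191,000 cutoff, so the full $1,225 applies.
Total: $1,455 + $1,225 = $2,680.

$2,680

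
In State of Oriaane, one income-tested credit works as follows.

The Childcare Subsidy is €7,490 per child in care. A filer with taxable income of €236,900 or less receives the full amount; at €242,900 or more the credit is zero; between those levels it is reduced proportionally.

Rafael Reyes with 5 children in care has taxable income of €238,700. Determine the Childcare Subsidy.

€26,215

Childcare Subsidy: base = 5 × €7,490 = €37,450. €238,700 is €1,800 into a €6,000 phase-out range, leaving 4,200/6,000 of the credit: €37,450 × 4,200/6,000 = €26,215.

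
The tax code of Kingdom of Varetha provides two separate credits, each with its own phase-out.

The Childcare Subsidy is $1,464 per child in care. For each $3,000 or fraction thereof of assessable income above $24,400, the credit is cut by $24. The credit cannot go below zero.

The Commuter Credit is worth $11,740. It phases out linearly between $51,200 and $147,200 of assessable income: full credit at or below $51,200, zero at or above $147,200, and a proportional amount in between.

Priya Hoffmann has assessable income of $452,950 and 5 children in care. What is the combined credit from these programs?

Childcare Subsidy: base = 5 × $1,464 = $7,320. income exceeds $24,400 by $428,550, which is 143 full-or-partial $3,000 increments; reduction = 143 × $24 = $3,432, leaving $3,888.
Commuter Credit: $452,950 is at or above $147,200, so the credit is $0.
Total: $3,888 + $0 = $3,888.

$3,888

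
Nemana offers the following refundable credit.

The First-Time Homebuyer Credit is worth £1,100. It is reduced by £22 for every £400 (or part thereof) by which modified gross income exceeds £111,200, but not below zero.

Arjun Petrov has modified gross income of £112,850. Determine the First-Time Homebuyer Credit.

First-Time Homebuyer Credit: income exceeds £111,200 by £1,650, which is 5 full-or-partial £400 increments; reduction = 5 × £22 = £110, leaving £990.

£990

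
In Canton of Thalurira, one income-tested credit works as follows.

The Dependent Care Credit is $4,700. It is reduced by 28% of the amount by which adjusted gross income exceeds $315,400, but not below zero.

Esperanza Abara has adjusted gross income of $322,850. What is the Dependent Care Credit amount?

Dependent Care Credit: 28% of the $7,450 excess over $315,400 is $2,086; credit = $4,700 − $2,086 = $2,614.

$2,614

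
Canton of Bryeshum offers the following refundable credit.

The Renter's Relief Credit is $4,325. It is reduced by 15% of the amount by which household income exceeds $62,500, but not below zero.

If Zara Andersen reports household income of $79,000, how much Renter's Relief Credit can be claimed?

$1,850

Renter's Relief Credit: 15% of the $16,500 excess over $62,500 is $2,475; credit = $4,325 − $2,475 = $1,850.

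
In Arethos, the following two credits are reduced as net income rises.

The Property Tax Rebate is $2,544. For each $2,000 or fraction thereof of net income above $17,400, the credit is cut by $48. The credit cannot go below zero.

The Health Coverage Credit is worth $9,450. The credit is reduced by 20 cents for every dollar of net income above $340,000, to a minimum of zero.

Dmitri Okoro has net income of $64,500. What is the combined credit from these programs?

Property Tax Rebate: income exceeds $17,400 by $47,100, which is 24 full-or-partial $2,000 increments; reduction = 24 × $48 = $1,152, leaving $1,392.
Health Coverage Credit: $64,500 is at or below the $340,000 threshold, so the full $9,450 applies.
Total: $1,392 + $9,450 = $10,842.

$10,842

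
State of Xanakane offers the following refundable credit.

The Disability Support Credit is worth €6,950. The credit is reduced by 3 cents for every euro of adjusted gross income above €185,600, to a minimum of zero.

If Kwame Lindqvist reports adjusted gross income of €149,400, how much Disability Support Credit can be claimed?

€6,950

Disability Support Credit: €149,400 is at or below the €185,600 threshold, so the full €6,950 applies.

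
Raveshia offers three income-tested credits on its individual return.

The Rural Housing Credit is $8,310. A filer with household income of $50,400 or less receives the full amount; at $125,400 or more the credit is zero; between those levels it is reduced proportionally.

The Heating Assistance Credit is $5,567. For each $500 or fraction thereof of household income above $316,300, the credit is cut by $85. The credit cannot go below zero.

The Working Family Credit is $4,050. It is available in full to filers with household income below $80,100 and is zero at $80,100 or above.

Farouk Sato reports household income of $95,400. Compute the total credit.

Rural Housing Credit: $95,400 is $45,000 into a $75,000 phase-out range, leaving 30,000/75,000 of the credit: $8,310 × 30,000/75,000 = $3,324.
Heating Assistance Credit: $95,400 is at or below the $316,300 threshold, so the full $5,567 applies.
Working Family Credit: $95,400 meets or exceeds the $80,100 cutoff, so the credit is $0.
Total: $3,324 + $5,567 + $0 = $8,891.

$8,891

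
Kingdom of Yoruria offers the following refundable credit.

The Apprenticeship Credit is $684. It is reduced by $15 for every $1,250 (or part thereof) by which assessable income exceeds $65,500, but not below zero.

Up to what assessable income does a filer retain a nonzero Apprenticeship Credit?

After 45 increments the reduction is 45 × $15 = $675, leaving $9; one more increment wipes it out. Increment 45 ends at excess 45 × $1,250 = $56,250, so the highest qualifying income is $65,500 + $56,250 = $121,750.

$121,750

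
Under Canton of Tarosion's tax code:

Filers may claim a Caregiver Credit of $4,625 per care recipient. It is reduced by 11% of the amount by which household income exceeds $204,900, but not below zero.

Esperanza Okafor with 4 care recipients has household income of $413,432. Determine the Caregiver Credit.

$0

Caregiver Credit: base = 4 × $4,625 = $18,500. 11% of the $208,532 excess over $204,900 is $22,938.52 ≥ base, so the credit is $0.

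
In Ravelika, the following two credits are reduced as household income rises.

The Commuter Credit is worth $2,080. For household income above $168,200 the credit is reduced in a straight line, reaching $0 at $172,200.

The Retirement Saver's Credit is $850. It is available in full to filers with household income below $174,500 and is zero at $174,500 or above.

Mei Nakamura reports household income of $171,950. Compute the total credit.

Commuter Credit: $171,950 is $3,750 into a $4,000 phase-out range, leaving 250/4,000 of the credit: $2,080 × 250/4,000 = $130.
Retirement Saver's Credit: $171,950 is below the $174,500 cutoff, so the full $850 applies.
Total: $130 + $850 = $980.

$980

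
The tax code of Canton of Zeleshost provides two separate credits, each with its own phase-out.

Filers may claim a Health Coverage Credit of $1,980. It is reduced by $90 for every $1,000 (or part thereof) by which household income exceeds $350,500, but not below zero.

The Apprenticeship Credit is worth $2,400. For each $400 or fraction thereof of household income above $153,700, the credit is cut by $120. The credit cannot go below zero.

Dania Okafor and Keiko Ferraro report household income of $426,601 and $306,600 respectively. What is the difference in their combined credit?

Dania ($426,601): Health Coverage Credit: income exceeds $350,500 by $76,101 → 77 increments × $90 = $6,930 ≥ base, so the credit is $0. Apprenticeship Credit: income exceeds $153,700 by $272,901 → 683 increments × $120 = $81,960 ≥ base, so the credit is $0. total $0 + $0 = $0
Keiko ($306,600): Health Coverage Credit: $306,600 is at or below the $350,500 threshold, so the full $1,980 applies. Apprenticeship Credit: income exceeds $153,700 by $152,900 → 383 increments × $120 = $45,960 ≥ base, so the credit is $0. total $1,980 + $0 = $1,980
Difference: |$0 − $1,980| = $1,980.

$1,980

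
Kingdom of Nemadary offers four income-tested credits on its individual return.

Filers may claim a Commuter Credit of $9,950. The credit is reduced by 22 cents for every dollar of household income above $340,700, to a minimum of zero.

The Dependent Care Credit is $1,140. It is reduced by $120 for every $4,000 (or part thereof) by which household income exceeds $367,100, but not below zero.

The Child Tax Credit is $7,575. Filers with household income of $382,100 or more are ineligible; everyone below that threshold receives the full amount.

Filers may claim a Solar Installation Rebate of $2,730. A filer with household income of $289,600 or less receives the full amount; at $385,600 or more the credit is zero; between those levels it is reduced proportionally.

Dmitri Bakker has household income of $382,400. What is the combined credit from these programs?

$1,527

Commuter Credit: 22% of the $41,700 excess over $340,700 is $9,174; credit = $9,950 − $9,174 = $776.
Dependent Care Credit: income exceeds $367,100 by $15,300, which is 4 full-or-partial $4,000 increments; reduction = 4 × $120 = $480, leaving $660.
Child Tax Credit: $382,400 meets or exceeds the $382,100 cutoff, so the credit is $0.
Solar Installation Rebate: $382,400 is $92,800 into a $96,000 phase-out range, leaving 3,200/96,000 of the credit: $2,730 × 3,200/96,000 = $91.
Total: $776 + $660 + $0 + $91 = $1,527.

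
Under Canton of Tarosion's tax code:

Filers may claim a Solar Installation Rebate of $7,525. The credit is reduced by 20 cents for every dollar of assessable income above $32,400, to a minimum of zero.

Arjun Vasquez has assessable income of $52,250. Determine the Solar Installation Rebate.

$3,555

Solar Installation Rebate: 20% of the $19,850 excess over $32,400 is $3,970; credit = $7,525 − $3,970 = $3,555.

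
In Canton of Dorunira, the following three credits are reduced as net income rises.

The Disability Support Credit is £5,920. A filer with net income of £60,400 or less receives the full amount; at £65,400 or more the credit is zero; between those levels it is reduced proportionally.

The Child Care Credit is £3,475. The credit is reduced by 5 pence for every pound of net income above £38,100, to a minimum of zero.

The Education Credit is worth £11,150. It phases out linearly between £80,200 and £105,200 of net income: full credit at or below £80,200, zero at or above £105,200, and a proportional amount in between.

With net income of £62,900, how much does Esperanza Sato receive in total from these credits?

Disability Support Credit: £62,900 is £2,500 into a £5,000 phase-out range, leaving 2,500/5,000 of the credit: £5,920 × 2,500/5,000 = £2,960.
Child Care Credit: 5% of the £24,800 excess over £38,100 is £1,240; credit = £3,475 − £1,240 = £2,235.
Education Credit: £62,900 is at or below the £80,200 threshold, so the full £11,150 applies.
Total: £2,960 + £2,235 + £11,150 = £16,345.

£16,345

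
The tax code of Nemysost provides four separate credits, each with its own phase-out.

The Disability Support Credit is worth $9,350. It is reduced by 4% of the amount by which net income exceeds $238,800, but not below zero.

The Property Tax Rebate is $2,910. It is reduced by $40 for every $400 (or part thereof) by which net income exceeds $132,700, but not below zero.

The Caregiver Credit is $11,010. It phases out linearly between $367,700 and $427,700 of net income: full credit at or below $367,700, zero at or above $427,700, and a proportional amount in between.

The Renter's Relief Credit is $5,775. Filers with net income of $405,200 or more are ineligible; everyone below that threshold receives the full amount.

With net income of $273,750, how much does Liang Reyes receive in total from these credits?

Disability Support Credit: 4% of the $34,950 excess over $238,800 is $1,398; credit = $9,350 − $1,398 = $7,952.
Property Tax Rebate: income exceeds $132,700 by $141,050 → 353 increments × $40 = $14,120 ≥ base, so the credit is $0.
Caregiver Credit: $273,750 is at or below the $367,700 threshold, so the full $11,010 applies.
Renter's Relief Credit: $273,750 is below the $405,200 cutoff, so the full $5,775 applies.
Total: $7,952 + $0 + $11,010 + $5,775 = $24,737.

$24,737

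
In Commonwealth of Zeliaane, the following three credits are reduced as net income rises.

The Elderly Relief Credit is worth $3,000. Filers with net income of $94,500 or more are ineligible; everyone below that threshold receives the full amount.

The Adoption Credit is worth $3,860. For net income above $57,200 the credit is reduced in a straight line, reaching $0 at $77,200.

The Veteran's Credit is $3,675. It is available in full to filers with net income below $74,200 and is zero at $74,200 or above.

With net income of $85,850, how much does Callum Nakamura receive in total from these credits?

$3,000

Elderly Relief Credit: $85,850 is below the $94,500 cutoff, so the full $3,000 applies.
Adoption Credit: $85,850 is at or above $77,200, so the credit is $0.
Veteran's Credit: $85,850 meets or exceeds the $74,200 cutoff, so the credit is $0.
Total: $3,000 + $0 + $0 = $3,000.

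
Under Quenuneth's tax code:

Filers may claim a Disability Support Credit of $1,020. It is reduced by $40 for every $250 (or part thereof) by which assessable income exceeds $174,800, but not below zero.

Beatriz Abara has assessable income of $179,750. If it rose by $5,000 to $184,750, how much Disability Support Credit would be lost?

$220

At $179,750 — income exceeds $174,800 by $4,950, which is 20 full-or-partial $250 increments; reduction = 20 × $40 = $800, leaving $220.
At $184,750 — income exceeds $174,800 by $9,950 → 40 increments × $40 = $1,600 ≥ base, so the credit is $0.
Lost: $220 − $0 = $220.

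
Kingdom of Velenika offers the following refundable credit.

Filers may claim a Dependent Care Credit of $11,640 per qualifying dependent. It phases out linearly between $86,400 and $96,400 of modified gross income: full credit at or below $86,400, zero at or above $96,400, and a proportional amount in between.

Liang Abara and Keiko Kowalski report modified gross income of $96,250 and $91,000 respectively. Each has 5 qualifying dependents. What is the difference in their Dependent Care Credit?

$30,555

Liang ($96,250): Dependent Care Credit: base = 5 × $11,640 = $58,200. $96,250 is $9,850 into a $10,000 phase-out range, leaving 150/10,000 of the credit: $58,200 × 150/10,000 = $873.
Keiko ($91,000): Dependent Care Credit: base = 5 × $11,640 = $58,200. $91,000 is $4,600 into a $10,000 phase-out range, leaving 5,400/10,000 of the credit: $58,200 × 5,400/10,000 = $31,428.
Difference: |$873 − $31,428| = $30,555.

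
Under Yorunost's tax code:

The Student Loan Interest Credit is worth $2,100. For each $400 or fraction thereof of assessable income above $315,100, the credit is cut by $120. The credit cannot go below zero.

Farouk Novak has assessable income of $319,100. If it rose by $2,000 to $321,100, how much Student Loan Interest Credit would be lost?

$600

At $319,100 — income exceeds $315,100 by $4,000, which is 10 full-or-partial $400 increments; reduction = 10 × $120 = $1,200, leaving $900.
At $321,100 — income exceeds $315,100 by $6,000, which is 15 full-or-partial $400 increments; reduction = 15 × $120 = $1,800, leaving $300.
Lost: $900 − $300 = $600.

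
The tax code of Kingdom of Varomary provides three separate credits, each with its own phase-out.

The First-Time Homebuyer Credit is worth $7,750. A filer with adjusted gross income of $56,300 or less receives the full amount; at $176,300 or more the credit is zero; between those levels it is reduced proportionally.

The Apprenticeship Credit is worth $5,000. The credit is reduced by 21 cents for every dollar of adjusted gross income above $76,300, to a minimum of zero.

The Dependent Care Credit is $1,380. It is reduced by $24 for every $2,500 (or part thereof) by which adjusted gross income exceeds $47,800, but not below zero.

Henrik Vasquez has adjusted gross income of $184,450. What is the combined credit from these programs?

First-Time Homebuyer Credit: $184,450 is at or above $176,300, so the credit is $0.
Apprenticeship Credit: 21% of the $108,150 excess over $76,300 is $22,711.50 ≥ base, so the credit is $0.
Dependent Care Credit: income exceeds $47,800 by $136,650, which is 55 full-or-partial $2,500 increments; reduction = 55 × $24 = $1,320, leaving $60.
Total: $0 + $0 + $60 = $60.

$60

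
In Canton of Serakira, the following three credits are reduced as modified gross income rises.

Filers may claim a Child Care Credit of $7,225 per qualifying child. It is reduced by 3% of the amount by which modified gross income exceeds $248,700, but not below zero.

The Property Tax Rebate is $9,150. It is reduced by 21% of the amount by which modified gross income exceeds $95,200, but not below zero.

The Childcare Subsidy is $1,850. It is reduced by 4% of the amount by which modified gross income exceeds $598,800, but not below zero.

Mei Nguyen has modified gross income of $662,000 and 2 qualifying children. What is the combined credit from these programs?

Child Care Credit: base = 2 × $7,225 = $14,450. 3% of the $413,300 excess over $248,700 is $12,399; credit = $14,450 − $12,399 = $2,051.
Property Tax Rebate: 21% of the $566,800 excess over $95,200 is $119,028 ≥ base, so the credit is $0.
Childcare Subsidy: 4% of the $63,200 excess over $598,800 is $2,528 ≥ base, so the credit is $0.
Total: $2,051 + $0 + $0 = $2,051.

$2,051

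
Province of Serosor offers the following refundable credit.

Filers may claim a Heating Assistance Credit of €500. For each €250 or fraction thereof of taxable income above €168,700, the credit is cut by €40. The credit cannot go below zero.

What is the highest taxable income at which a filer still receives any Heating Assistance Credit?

After 12 increments the reduction is 12 × €40 = €480, leaving €20; one more increment wipes it out. Increment 12 ends at excess 12 × €250 = €3,000, so the highest qualifying income is €168,700 + €3,000 = €171,700.

€171,700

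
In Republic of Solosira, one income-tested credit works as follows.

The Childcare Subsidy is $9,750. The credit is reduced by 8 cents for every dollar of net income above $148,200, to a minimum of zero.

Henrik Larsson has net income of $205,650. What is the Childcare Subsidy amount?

Childcare Subsidy: 8% of the $57,450 excess over $148,200 is $4,596; credit = $9,750 − $4,596 = $5,154.

$5,154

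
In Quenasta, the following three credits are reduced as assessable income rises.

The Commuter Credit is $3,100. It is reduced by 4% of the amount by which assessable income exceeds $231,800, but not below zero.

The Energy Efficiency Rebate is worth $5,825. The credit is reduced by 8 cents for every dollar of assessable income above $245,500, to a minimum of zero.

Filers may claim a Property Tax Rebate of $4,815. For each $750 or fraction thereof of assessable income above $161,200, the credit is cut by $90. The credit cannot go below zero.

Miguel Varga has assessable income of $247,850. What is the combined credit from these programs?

$8,095

Commuter Credit: 4% of the $16,050 excess over $231,800 is $642; credit = $3,100 − $642 = $2,458.
Energy Efficiency Rebate: 8% of the $2,350 excess over $245,500 is $188; credit = $5,825 − $188 = $5,637.
Property Tax Rebate: income exceeds $161,200 by $86,650 → 116 increments × $90 = $10,440 ≥ base, so the credit is $0.
Total: $2,458 + $5,637 + $0 = $8,095.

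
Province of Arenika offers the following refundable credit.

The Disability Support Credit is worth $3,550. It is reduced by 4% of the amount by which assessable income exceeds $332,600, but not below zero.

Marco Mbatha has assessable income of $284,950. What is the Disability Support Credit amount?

Disability Support Credit: $284,950 is at or below the $332,600 threshold, so the full $3,550 applies.

$3,550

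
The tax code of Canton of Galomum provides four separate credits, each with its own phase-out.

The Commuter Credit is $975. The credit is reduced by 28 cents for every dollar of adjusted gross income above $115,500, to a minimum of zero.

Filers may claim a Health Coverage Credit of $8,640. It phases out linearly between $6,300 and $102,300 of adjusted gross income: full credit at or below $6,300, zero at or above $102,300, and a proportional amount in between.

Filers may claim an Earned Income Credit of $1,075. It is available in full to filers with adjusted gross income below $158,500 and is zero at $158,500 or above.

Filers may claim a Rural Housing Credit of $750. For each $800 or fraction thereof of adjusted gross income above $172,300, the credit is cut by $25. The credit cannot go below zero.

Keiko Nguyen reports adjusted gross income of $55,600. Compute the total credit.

Commuter Credit: $55,600 is at or below the $115,500 threshold, so the full $975 applies.
Health Coverage Credit: $55,600 is $49,300 into a $96,000 phase-out range, leaving 46,700/96,000 of the credit: $8,640 × 46,700/96,000 = $4,203.
Earned Income Credit: $55,600 is below the $158,500 cutoff, so the full $1,075 applies.
Rural Housing Credit: $55,600 is at or below the $172,300 threshold, so the full $750 applies.
Total: $975 + $4,203 + $1,075 + $750 = $7,003.

$7,003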